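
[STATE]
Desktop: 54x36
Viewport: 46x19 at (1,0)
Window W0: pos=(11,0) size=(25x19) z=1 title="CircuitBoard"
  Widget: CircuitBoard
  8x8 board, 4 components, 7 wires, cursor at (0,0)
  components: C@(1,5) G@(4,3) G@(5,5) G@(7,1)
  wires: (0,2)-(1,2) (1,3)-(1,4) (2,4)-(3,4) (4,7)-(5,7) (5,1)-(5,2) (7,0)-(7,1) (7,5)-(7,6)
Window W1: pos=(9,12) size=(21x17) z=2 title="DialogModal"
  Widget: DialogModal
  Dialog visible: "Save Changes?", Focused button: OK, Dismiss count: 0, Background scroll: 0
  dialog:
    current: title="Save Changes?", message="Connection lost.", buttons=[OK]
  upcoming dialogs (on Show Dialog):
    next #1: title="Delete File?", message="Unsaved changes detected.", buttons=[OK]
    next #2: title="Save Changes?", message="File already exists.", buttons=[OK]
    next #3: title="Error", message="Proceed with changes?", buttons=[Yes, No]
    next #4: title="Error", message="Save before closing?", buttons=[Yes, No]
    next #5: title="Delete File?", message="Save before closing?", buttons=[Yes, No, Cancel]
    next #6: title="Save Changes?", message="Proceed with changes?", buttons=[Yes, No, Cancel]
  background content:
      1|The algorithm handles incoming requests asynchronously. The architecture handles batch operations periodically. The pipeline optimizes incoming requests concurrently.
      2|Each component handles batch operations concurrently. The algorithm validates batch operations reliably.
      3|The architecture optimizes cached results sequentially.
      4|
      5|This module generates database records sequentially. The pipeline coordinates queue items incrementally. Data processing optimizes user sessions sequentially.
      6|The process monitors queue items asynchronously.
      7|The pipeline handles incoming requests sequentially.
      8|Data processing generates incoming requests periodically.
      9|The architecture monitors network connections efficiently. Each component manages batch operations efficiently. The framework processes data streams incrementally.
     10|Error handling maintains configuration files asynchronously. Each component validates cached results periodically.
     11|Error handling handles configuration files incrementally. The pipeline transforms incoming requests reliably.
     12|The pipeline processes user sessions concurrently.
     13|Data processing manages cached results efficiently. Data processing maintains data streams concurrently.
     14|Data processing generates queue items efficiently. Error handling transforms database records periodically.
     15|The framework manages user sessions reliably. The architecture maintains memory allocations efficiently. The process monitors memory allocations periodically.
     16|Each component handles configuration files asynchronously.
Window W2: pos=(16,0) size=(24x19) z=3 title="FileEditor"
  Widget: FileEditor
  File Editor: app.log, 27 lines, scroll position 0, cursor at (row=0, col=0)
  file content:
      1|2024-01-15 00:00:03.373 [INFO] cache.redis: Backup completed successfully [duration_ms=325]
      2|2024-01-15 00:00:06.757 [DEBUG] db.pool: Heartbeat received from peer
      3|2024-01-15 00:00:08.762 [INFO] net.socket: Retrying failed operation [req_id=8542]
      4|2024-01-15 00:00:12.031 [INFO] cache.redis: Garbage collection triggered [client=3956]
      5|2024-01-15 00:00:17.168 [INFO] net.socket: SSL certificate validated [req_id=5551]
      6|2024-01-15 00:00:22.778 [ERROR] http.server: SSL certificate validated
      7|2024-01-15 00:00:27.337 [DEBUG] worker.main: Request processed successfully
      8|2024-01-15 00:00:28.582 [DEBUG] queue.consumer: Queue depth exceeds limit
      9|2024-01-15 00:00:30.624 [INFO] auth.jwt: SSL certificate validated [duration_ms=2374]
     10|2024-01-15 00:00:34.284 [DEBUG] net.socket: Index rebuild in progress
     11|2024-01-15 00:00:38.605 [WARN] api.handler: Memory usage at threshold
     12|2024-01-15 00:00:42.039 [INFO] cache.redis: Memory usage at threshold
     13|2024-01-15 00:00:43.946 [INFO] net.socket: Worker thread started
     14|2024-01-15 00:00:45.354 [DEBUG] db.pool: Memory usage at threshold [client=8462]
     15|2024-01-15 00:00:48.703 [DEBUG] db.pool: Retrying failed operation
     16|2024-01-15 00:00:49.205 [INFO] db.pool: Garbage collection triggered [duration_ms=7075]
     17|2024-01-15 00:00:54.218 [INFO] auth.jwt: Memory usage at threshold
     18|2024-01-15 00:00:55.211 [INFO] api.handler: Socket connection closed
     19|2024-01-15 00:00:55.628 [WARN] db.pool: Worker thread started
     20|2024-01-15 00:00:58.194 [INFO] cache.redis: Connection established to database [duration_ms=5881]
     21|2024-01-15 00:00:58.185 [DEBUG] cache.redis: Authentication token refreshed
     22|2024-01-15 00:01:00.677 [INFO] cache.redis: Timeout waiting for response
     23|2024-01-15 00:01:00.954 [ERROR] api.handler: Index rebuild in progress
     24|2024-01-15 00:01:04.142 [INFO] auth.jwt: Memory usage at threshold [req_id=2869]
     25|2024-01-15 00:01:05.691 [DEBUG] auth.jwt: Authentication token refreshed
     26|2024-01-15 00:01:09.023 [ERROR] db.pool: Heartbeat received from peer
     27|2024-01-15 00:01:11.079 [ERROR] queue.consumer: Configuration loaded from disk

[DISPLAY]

          ┏━━━━┏━━━━━━━━━━━━━━━━━━━━━━┓       
          ┃ Cir┃ FileEditor           ┃       
          ┠────┠──────────────────────┨       
          ┃   0┃█024-01-15 00:00:03.3▲┃       
          ┃0  [┃2024-01-15 00:00:06.7█┃       
          ┃    ┃2024-01-15 00:00:08.7░┃       
          ┃1   ┃2024-01-15 00:00:12.0░┃       
          ┃    ┃2024-01-15 00:00:17.1░┃       
          ┃2   ┃2024-01-15 00:00:22.7░┃       
          ┃    ┃2024-01-15 00:00:27.3░┃       
          ┃3   ┃2024-01-15 00:00:28.5░┃       
          ┃    ┃2024-01-15 00:00:30.6░┃       
        ┏━━━━━━┃2024-01-15 00:00:34.2░┃       
        ┃ Dialo┃2024-01-15 00:00:38.6░┃       
        ┠──────┃2024-01-15 00:00:42.0░┃       
        ┃The al┃2024-01-15 00:00:43.9░┃       
        ┃Each c┃2024-01-15 00:00:45.3░┃       
        ┃The ar┃2024-01-15 00:00:48.7▼┃       
        ┃      ┗━━━━━━━━━━━━━━━━━━━━━━┛       


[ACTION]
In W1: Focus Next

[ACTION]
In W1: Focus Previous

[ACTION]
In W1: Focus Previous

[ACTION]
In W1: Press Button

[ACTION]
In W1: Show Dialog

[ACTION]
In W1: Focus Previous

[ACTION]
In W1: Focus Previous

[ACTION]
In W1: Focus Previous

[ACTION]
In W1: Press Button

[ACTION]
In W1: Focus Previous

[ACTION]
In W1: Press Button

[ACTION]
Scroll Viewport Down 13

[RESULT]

        ┃ Dialo┃2024-01-15 00:00:38.6░┃       
        ┠──────┃2024-01-15 00:00:42.0░┃       
        ┃The al┃2024-01-15 00:00:43.9░┃       
        ┃Each c┃2024-01-15 00:00:45.3░┃       
        ┃The ar┃2024-01-15 00:00:48.7▼┃       
        ┃      ┗━━━━━━━━━━━━━━━━━━━━━━┛       
        ┃This module generat┃                 
        ┃The process monitor┃                 
        ┃The pipeline handle┃                 
        ┃Data processing gen┃                 
        ┃The architecture mo┃                 
        ┃Error handling main┃                 
        ┃Error handling hand┃                 
        ┃The pipeline proces┃                 
        ┃Data processing man┃                 
        ┗━━━━━━━━━━━━━━━━━━━┛                 
                                              
                                              
                                              


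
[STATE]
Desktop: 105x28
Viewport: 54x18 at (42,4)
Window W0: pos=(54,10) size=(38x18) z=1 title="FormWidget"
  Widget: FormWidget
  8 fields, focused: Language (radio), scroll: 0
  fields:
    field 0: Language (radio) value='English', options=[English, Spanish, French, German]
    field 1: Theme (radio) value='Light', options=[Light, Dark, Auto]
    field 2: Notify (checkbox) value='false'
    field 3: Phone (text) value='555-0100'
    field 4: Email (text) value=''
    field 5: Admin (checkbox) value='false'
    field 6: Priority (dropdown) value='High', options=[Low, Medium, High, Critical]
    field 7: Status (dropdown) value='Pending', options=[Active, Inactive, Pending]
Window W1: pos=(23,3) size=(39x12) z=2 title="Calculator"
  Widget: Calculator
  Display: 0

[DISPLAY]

                   ┃                                  
───────────────────┨                                  
                  0┃                                  
                   ┃                                  
                   ┃                                  
                   ┃                                  
                   ┃━━━━━━━━━━━━━━━━━━━━━━━━━━━━━┓    
                   ┃dget                         ┃    
                   ┃─────────────────────────────┨    
                   ┃age:   (●) English  ( ) Spani┃    
━━━━━━━━━━━━━━━━━━━┛:      (●) Light  ( ) Dark  (┃    
            ┃  Notify:     [ ]                   ┃    
            ┃  Phone:      [555-0100            ]┃    
            ┃  Email:      [                    ]┃    
            ┃  Admin:      [ ]                   ┃    
            ┃  Priority:   [High               ▼]┃    
            ┃  Status:     [Pending            ▼]┃    
            ┃                                    ┃    


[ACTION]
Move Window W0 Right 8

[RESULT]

                   ┃                                  
───────────────────┨                                  
                  0┃                                  
                   ┃                                  
                   ┃                                  
                   ┃                                  
                   ┃┏━━━━━━━━━━━━━━━━━━━━━━━━━━━━━━━━━
                   ┃┃ FormWidget                      
                   ┃┠─────────────────────────────────
                   ┃┃> Language:   (●) English  ( ) Sp
━━━━━━━━━━━━━━━━━━━┛┃  Theme:      (●) Light  ( ) Dark
                    ┃  Notify:     [ ]                
                    ┃  Phone:      [555-0100          
                    ┃  Email:      [                  
                    ┃  Admin:      [ ]                
                    ┃  Priority:   [High              
                    ┃  Status:     [Pending           
                    ┃                                 


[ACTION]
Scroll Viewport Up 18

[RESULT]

                                                      
                                                      
                                                      
━━━━━━━━━━━━━━━━━━━┓                                  
                   ┃                                  
───────────────────┨                                  
                  0┃                                  
                   ┃                                  
                   ┃                                  
                   ┃                                  
                   ┃┏━━━━━━━━━━━━━━━━━━━━━━━━━━━━━━━━━
                   ┃┃ FormWidget                      
                   ┃┠─────────────────────────────────
                   ┃┃> Language:   (●) English  ( ) Sp
━━━━━━━━━━━━━━━━━━━┛┃  Theme:      (●) Light  ( ) Dark
                    ┃  Notify:     [ ]                
                    ┃  Phone:      [555-0100          
                    ┃  Email:      [                  


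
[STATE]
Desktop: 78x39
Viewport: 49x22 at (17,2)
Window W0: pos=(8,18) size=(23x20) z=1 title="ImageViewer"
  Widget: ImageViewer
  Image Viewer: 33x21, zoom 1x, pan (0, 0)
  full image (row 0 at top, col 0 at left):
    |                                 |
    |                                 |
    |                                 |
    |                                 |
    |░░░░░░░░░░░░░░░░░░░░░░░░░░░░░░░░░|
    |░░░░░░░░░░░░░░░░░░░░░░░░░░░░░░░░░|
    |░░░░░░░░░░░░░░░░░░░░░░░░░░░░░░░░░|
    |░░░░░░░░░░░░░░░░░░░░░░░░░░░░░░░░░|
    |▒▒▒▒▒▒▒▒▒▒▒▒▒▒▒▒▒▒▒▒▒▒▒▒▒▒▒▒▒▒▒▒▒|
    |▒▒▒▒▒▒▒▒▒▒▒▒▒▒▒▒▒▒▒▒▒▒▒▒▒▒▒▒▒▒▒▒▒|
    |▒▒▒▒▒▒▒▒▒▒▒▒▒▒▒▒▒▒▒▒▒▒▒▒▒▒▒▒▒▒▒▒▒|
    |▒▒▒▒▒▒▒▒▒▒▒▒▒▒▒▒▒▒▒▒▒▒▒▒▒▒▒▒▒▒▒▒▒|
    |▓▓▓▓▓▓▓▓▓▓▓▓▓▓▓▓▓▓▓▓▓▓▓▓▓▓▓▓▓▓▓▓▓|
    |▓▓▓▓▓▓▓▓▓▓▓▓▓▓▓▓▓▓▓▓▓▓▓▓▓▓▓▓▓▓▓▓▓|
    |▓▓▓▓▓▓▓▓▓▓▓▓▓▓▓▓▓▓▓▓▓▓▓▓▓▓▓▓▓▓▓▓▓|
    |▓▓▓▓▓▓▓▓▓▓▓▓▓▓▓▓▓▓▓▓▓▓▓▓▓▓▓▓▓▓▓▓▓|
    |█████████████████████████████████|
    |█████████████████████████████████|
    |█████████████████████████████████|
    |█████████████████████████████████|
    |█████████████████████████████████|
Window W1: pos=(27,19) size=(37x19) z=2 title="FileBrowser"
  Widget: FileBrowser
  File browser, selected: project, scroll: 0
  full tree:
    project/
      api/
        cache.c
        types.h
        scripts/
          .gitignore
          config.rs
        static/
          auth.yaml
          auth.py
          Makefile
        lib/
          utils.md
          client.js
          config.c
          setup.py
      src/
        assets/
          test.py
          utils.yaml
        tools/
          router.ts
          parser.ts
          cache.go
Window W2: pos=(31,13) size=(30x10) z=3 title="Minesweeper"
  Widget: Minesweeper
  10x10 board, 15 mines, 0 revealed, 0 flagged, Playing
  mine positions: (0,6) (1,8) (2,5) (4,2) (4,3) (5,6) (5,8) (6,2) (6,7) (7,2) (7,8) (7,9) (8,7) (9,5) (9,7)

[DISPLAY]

                                                 
                                                 
                                                 
                                                 
                                                 
                                                 
                                                 
                                                 
                                                 
                                                 
                                                 
              ┏━━━━━━━━━━━━━━━━━━━━━━━━━━━━┓     
              ┃ Minesweeper                ┃     
              ┠────────────────────────────┨     
              ┃■■■■■■■■■■                  ┃     
              ┃■■■■■■■■■■                  ┃     
━━━━━━━━━━━━━┓┃■■■■■■■■■■                  ┃     
ewer      ┏━━━┃■■■■■■■■■■                  ┃━━┓  
──────────┃ Fi┃■■■■■■■■■■                  ┃  ┃  
          ┠───┃■■■■■■■■■■                  ┃──┨  
          ┃> [┗━━━━━━━━━━━━━━━━━━━━━━━━━━━━┛  ┃  
          ┃    [+] api/                       ┃  


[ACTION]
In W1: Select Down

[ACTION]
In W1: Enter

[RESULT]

                                                 
                                                 
                                                 
                                                 
                                                 
                                                 
                                                 
                                                 
                                                 
                                                 
                                                 
              ┏━━━━━━━━━━━━━━━━━━━━━━━━━━━━┓     
              ┃ Minesweeper                ┃     
              ┠────────────────────────────┨     
              ┃■■■■■■■■■■                  ┃     
              ┃■■■■■■■■■■                  ┃     
━━━━━━━━━━━━━┓┃■■■■■■■■■■                  ┃     
ewer      ┏━━━┃■■■■■■■■■■                  ┃━━┓  
──────────┃ Fi┃■■■■■■■■■■                  ┃  ┃  
          ┠───┃■■■■■■■■■■                  ┃──┨  
          ┃  [┗━━━━━━━━━━━━━━━━━━━━━━━━━━━━┛  ┃  
          ┃  > [-] api/                       ┃  


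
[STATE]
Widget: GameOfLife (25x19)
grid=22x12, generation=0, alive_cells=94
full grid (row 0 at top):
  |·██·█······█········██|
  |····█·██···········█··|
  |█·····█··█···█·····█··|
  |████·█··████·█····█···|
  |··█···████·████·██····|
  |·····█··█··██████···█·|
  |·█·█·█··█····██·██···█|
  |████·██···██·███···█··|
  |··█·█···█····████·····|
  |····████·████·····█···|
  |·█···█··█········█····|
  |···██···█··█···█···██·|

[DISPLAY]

Gen: 0                   
·██·█······█········██   
····█·██···········█··   
█·····█··█···█·····█··   
████·█··████·█····█···   
··█···████·████·██····   
·····█··█··██████···█·   
·█·█·█··█····██·██···█   
████·██···██·███···█··   
··█·█···█····████·····   
····████·████·····█···   
·█···█··█········█····   
···██···█··█···█···██·   
                         
                         
                         
                         
                         
                         


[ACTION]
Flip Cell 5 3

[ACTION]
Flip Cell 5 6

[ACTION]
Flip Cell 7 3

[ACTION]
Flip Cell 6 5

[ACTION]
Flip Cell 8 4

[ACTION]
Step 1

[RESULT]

Gen: 1                   
···█·█··············█·   
·█·█··██···········█··   
█·███·█··█··█·····██··   
█·██·█·····█·····██···   
················██····   
···████···██··········   
██·█·····██······█··█·   
█··█···█·█·······█····   
··███···█·······█·····   
····████·█████████····   
···█····█···█·····██··   
····█·················   
                         
                         
                         
                         
                         
                         


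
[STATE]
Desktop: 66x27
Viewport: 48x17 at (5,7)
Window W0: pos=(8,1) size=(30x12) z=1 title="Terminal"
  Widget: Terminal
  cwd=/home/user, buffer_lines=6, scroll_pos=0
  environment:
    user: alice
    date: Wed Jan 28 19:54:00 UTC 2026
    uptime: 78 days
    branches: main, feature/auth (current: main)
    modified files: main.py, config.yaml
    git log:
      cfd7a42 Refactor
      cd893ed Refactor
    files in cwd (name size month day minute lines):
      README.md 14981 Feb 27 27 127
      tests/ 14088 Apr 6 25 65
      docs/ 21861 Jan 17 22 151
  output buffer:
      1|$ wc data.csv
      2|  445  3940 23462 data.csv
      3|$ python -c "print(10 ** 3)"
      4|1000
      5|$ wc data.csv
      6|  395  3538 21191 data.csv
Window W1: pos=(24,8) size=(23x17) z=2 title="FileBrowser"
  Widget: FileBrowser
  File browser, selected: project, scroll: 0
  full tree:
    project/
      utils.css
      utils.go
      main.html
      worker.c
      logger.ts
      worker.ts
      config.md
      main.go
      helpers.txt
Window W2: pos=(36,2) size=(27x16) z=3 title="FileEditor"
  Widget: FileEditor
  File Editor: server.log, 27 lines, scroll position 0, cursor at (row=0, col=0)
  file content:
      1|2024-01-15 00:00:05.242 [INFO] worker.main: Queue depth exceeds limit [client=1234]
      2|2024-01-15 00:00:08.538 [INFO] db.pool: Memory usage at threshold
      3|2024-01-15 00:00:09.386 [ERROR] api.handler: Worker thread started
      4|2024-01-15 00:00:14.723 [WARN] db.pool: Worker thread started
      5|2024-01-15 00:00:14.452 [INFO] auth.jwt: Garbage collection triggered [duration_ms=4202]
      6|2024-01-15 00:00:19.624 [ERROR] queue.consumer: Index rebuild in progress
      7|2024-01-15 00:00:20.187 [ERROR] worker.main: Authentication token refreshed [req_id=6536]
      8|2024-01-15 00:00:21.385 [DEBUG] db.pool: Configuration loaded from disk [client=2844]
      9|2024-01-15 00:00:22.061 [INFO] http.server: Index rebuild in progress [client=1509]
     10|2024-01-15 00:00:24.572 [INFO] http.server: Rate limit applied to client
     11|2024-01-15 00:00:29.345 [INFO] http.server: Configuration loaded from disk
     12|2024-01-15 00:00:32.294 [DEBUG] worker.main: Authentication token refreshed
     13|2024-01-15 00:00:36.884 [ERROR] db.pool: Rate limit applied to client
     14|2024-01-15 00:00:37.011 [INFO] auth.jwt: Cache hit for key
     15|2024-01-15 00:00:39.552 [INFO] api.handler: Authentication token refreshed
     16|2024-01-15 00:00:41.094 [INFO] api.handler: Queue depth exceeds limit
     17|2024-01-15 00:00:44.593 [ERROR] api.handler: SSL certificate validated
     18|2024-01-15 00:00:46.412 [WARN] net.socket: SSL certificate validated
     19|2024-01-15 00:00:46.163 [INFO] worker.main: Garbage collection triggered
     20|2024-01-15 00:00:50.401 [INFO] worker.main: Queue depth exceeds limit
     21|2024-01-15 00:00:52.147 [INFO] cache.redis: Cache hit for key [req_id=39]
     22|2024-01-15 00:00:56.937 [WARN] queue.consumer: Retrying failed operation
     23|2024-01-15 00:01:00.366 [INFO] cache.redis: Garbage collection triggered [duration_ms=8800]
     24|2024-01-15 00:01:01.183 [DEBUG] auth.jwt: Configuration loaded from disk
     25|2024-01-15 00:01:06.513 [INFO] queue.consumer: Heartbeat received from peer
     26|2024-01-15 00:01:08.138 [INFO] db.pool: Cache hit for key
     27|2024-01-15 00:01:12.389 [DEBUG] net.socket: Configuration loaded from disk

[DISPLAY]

   ┃1000                       ┃2024-01-15 00:00
   ┃$ wc data.csv  ┏━━━━━━━━━━━┃2024-01-15 00:00
   ┃  395  3538 211┃ FileBrowse┃2024-01-15 00:00
   ┃$ █            ┠───────────┃2024-01-15 00:00
   ┃               ┃> [-] proje┃2024-01-15 00:00
   ┗━━━━━━━━━━━━━━━┃    utils.c┃2024-01-15 00:00
                   ┃    utils.g┃2024-01-15 00:00
                   ┃    main.ht┃2024-01-15 00:00
                   ┃    worker.┃2024-01-15 00:00
                   ┃    logger.┃2024-01-15 00:00
                   ┃    worker.┗━━━━━━━━━━━━━━━━
                   ┃    config.md        ┃      
                   ┃    main.go          ┃      
                   ┃    helpers.txt      ┃      
                   ┃                     ┃      
                   ┃                     ┃      
                   ┃                     ┃      


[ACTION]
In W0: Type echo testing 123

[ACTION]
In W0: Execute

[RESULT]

   ┃$ wc data.csv              ┃2024-01-15 00:00
   ┃  395  3538 211┏━━━━━━━━━━━┃2024-01-15 00:00
   ┃$ echo testing ┃ FileBrowse┃2024-01-15 00:00
   ┃testing 123    ┠───────────┃2024-01-15 00:00
   ┃$ █            ┃> [-] proje┃2024-01-15 00:00
   ┗━━━━━━━━━━━━━━━┃    utils.c┃2024-01-15 00:00
                   ┃    utils.g┃2024-01-15 00:00
                   ┃    main.ht┃2024-01-15 00:00
                   ┃    worker.┃2024-01-15 00:00
                   ┃    logger.┃2024-01-15 00:00
                   ┃    worker.┗━━━━━━━━━━━━━━━━
                   ┃    config.md        ┃      
                   ┃    main.go          ┃      
                   ┃    helpers.txt      ┃      
                   ┃                     ┃      
                   ┃                     ┃      
                   ┃                     ┃      


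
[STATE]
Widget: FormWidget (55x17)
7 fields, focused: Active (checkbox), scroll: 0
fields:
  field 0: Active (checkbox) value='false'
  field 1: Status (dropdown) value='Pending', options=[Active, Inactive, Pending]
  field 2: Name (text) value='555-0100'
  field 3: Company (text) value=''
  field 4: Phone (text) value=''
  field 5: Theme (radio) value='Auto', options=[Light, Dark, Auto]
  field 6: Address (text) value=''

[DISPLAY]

> Active:     [ ]                                      
  Status:     [Pending                               ▼]
  Name:       [555-0100                               ]
  Company:    [                                       ]
  Phone:      [                                       ]
  Theme:      ( ) Light  ( ) Dark  (●) Auto            
  Address:    [                                       ]
                                                       
                                                       
                                                       
                                                       
                                                       
                                                       
                                                       
                                                       
                                                       
                                                       


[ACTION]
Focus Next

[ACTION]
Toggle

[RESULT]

  Active:     [ ]                                      
> Status:     [Pending                               ▼]
  Name:       [555-0100                               ]
  Company:    [                                       ]
  Phone:      [                                       ]
  Theme:      ( ) Light  ( ) Dark  (●) Auto            
  Address:    [                                       ]
                                                       
                                                       
                                                       
                                                       
                                                       
                                                       
                                                       
                                                       
                                                       
                                                       


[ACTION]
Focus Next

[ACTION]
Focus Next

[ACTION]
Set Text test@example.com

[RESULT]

  Active:     [ ]                                      
  Status:     [Pending                               ▼]
  Name:       [555-0100                               ]
> Company:    [test@example.com                       ]
  Phone:      [                                       ]
  Theme:      ( ) Light  ( ) Dark  (●) Auto            
  Address:    [                                       ]
                                                       
                                                       
                                                       
                                                       
                                                       
                                                       
                                                       
                                                       
                                                       
                                                       


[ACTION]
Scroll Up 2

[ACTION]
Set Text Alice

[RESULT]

  Active:     [ ]                                      
  Status:     [Pending                               ▼]
  Name:       [555-0100                               ]
> Company:    [Alice                                  ]
  Phone:      [                                       ]
  Theme:      ( ) Light  ( ) Dark  (●) Auto            
  Address:    [                                       ]
                                                       
                                                       
                                                       
                                                       
                                                       
                                                       
                                                       
                                                       
                                                       
                                                       


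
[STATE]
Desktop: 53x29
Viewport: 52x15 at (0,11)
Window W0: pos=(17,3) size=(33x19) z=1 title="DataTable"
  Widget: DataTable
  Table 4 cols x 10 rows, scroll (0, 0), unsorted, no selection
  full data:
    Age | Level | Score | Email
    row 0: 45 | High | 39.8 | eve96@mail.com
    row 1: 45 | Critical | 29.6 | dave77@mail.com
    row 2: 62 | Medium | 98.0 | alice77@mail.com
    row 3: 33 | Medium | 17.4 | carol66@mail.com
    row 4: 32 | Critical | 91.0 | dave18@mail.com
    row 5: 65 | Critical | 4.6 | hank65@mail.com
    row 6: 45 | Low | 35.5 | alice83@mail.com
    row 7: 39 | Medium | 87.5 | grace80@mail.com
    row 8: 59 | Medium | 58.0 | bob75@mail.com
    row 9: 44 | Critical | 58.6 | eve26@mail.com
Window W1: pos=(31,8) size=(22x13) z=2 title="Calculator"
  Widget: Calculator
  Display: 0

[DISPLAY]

                 ┃33 │Medium  │┃                   0
                 ┃32 │Critical│┃┌───┬───┬───┬───┐   
                 ┃65 │Critical│┃│ 7 │ 8 │ 9 │ ÷ │   
                 ┃45 │Low     │┃├───┼───┼───┼───┤   
                 ┃39 │Medium  │┃│ 4 │ 5 │ 6 │ × │   
                 ┃59 │Medium  │┃├───┼───┼───┼───┤   
                 ┃44 │Critical│┃│ 1 │ 2 │ 3 │ - │   
                 ┃             ┃├───┼───┼───┼───┤   
                 ┃             ┃│ 0 │ . │ = │ + │   
                 ┃             ┗━━━━━━━━━━━━━━━━━━━━
                 ┗━━━━━━━━━━━━━━━━━━━━━━━━━━━━━━━┛  
                                                    
                                                    
                                                    
                                                    


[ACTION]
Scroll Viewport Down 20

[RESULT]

                 ┃45 │Low     │┃├───┼───┼───┼───┤   
                 ┃39 │Medium  │┃│ 4 │ 5 │ 6 │ × │   
                 ┃59 │Medium  │┃├───┼───┼───┼───┤   
                 ┃44 │Critical│┃│ 1 │ 2 │ 3 │ - │   
                 ┃             ┃├───┼───┼───┼───┤   
                 ┃             ┃│ 0 │ . │ = │ + │   
                 ┃             ┗━━━━━━━━━━━━━━━━━━━━
                 ┗━━━━━━━━━━━━━━━━━━━━━━━━━━━━━━━┛  
                                                    
                                                    
                                                    
                                                    
                                                    
                                                    
                                                    


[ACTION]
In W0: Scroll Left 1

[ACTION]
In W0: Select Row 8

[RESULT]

                 ┃45 │Low     │┃├───┼───┼───┼───┤   
                 ┃39 │Medium  │┃│ 4 │ 5 │ 6 │ × │   
                 ┃>9 │Medium  │┃├───┼───┼───┼───┤   
                 ┃44 │Critical│┃│ 1 │ 2 │ 3 │ - │   
                 ┃             ┃├───┼───┼───┼───┤   
                 ┃             ┃│ 0 │ . │ = │ + │   
                 ┃             ┗━━━━━━━━━━━━━━━━━━━━
                 ┗━━━━━━━━━━━━━━━━━━━━━━━━━━━━━━━┛  
                                                    
                                                    
                                                    
                                                    
                                                    
                                                    
                                                    


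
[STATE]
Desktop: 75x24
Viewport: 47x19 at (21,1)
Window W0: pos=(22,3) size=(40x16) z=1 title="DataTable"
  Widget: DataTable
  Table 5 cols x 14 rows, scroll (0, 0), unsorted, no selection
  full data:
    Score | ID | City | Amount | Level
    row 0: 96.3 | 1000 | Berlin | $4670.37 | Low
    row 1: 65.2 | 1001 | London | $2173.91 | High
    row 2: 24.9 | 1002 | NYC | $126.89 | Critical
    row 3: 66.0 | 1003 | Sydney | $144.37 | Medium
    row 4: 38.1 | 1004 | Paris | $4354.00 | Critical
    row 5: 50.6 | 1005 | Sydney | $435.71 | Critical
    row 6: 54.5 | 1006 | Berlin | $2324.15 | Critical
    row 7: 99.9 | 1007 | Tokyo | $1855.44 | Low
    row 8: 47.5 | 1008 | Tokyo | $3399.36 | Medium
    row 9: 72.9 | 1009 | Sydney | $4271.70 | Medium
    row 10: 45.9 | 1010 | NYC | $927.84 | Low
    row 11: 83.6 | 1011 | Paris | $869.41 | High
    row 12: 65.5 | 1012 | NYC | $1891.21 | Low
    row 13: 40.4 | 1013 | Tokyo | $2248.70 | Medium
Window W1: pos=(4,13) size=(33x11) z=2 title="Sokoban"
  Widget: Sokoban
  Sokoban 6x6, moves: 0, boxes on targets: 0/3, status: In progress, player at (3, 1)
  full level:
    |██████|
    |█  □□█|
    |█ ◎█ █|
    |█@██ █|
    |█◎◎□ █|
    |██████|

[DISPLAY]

                                               
                                               
 ┏━━━━━━━━━━━━━━━━━━━━━━━━━━━━━━━━━━━━━━┓      
 ┃ DataTable                            ┃      
 ┠──────────────────────────────────────┨      
 ┃Score│ID  │City  │Amount  │Level      ┃      
 ┃─────┼────┼──────┼────────┼────────   ┃      
 ┃96.3 │1000│Berlin│$4670.37│Low        ┃      
 ┃65.2 │1001│London│$2173.91│High       ┃      
 ┃24.9 │1002│NYC   │$126.89 │Critical   ┃      
 ┃66.0 │1003│Sydney│$144.37 │Medium     ┃      
 ┃38.1 │1004│Paris │$4354.00│Critical   ┃      
━━━━━━━━━━━━━━━┓ney│$435.71 │Critical   ┃      
               ┃lin│$2324.15│Critical   ┃      
───────────────┨yo │$1855.44│Low        ┃      
               ┃yo │$3399.36│Medium     ┃      
               ┃ney│$4271.70│Medium     ┃      
               ┃━━━━━━━━━━━━━━━━━━━━━━━━┛      
               ┃                               


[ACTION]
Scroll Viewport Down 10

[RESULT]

 ┠──────────────────────────────────────┨      
 ┃Score│ID  │City  │Amount  │Level      ┃      
 ┃─────┼────┼──────┼────────┼────────   ┃      
 ┃96.3 │1000│Berlin│$4670.37│Low        ┃      
 ┃65.2 │1001│London│$2173.91│High       ┃      
 ┃24.9 │1002│NYC   │$126.89 │Critical   ┃      
 ┃66.0 │1003│Sydney│$144.37 │Medium     ┃      
 ┃38.1 │1004│Paris │$4354.00│Critical   ┃      
━━━━━━━━━━━━━━━┓ney│$435.71 │Critical   ┃      
               ┃lin│$2324.15│Critical   ┃      
───────────────┨yo │$1855.44│Low        ┃      
               ┃yo │$3399.36│Medium     ┃      
               ┃ney│$4271.70│Medium     ┃      
               ┃━━━━━━━━━━━━━━━━━━━━━━━━┛      
               ┃                               
               ┃                               
               ┃                               
               ┃                               
━━━━━━━━━━━━━━━┛                               


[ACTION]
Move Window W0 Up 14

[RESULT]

 ┃96.3 │1000│Berlin│$4670.37│Low        ┃      
 ┃65.2 │1001│London│$2173.91│High       ┃      
 ┃24.9 │1002│NYC   │$126.89 │Critical   ┃      
 ┃66.0 │1003│Sydney│$144.37 │Medium     ┃      
 ┃38.1 │1004│Paris │$4354.00│Critical   ┃      
 ┃50.6 │1005│Sydney│$435.71 │Critical   ┃      
 ┃54.5 │1006│Berlin│$2324.15│Critical   ┃      
 ┃99.9 │1007│Tokyo │$1855.44│Low        ┃      
━━━━━━━━━━━━━━━┓yo │$3399.36│Medium     ┃      
               ┃ney│$4271.70│Medium     ┃      
───────────────┨━━━━━━━━━━━━━━━━━━━━━━━━┛      
               ┃                               
               ┃                               
               ┃                               
               ┃                               
               ┃                               
               ┃                               
               ┃                               
━━━━━━━━━━━━━━━┛                               


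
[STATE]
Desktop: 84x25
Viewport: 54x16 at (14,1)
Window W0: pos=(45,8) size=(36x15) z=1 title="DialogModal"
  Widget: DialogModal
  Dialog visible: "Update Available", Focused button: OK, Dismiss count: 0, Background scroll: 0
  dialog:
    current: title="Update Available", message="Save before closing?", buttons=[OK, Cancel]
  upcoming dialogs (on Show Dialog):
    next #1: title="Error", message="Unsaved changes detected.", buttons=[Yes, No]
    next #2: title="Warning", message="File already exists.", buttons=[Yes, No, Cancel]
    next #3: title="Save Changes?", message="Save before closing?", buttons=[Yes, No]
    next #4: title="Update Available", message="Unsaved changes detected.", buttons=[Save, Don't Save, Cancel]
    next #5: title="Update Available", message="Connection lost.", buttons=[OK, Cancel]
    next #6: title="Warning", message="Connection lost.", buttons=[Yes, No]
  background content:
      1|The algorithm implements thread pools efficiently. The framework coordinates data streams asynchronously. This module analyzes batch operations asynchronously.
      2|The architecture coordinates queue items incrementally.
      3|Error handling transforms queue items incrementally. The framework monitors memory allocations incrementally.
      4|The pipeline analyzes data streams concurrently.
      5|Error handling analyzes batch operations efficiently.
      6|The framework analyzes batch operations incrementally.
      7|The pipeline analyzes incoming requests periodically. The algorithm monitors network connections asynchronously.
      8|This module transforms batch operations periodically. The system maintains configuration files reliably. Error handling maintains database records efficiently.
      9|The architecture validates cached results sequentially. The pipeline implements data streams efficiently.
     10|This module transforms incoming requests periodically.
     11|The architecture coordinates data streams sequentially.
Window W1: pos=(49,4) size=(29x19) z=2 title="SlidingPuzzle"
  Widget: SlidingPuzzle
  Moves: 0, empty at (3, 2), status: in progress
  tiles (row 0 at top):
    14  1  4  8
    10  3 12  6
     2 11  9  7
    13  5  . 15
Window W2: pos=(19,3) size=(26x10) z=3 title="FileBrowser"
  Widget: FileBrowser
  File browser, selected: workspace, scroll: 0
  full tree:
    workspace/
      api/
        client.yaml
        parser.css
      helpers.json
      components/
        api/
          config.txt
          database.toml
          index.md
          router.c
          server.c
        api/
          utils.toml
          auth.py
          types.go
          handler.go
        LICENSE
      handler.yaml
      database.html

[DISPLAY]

                                                      
                                                      
     ┏━━━━━━━━━━━━━━━━━━━━━━━━┓                       
     ┃ FileBrowser            ┃    ┏━━━━━━━━━━━━━━━━━━
     ┠────────────────────────┨    ┃ SlidingPuzzle    
     ┃> [-] workspace/        ┃    ┠──────────────────
     ┃    [+] api/            ┃    ┃┌────┬────┬────┬──
     ┃    helpers.json        ┃┏━━━┃│ 14 │  1 │  4 │  
     ┃    [+] components/     ┃┃ Di┃├────┼────┼────┼──
     ┃    handler.yaml        ┃┠───┃│ 10 │  3 │ 12 │  
     ┃    database.html       ┃┃The┃├────┼────┼────┼──
     ┗━━━━━━━━━━━━━━━━━━━━━━━━┛┃The┃│  2 │ 11 │  9 │  
                               ┃Err┃├────┼────┼────┼──
                               ┃The┃│ 13 │  5 │    │ 1
                               ┃Err┃└────┴────┴────┴──
                               ┃The┃Moves: 0          


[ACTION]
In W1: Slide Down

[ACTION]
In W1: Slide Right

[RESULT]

                                                      
                                                      
     ┏━━━━━━━━━━━━━━━━━━━━━━━━┓                       
     ┃ FileBrowser            ┃    ┏━━━━━━━━━━━━━━━━━━
     ┠────────────────────────┨    ┃ SlidingPuzzle    
     ┃> [-] workspace/        ┃    ┠──────────────────
     ┃    [+] api/            ┃    ┃┌────┬────┬────┬──
     ┃    helpers.json        ┃┏━━━┃│ 14 │  1 │  4 │  
     ┃    [+] components/     ┃┃ Di┃├────┼────┼────┼──
     ┃    handler.yaml        ┃┠───┃│ 10 │  3 │ 12 │  
     ┃    database.html       ┃┃The┃├────┼────┼────┼──
     ┗━━━━━━━━━━━━━━━━━━━━━━━━┛┃The┃│  2 │    │ 11 │  
                               ┃Err┃├────┼────┼────┼──
                               ┃The┃│ 13 │  5 │  9 │ 1
                               ┃Err┃└────┴────┴────┴──
                               ┃The┃Moves: 2          


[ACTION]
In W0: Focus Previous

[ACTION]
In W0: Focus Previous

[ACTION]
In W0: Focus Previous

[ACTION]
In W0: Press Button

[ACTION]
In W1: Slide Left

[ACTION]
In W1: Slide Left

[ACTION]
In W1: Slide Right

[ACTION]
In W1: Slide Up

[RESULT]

                                                      
                                                      
     ┏━━━━━━━━━━━━━━━━━━━━━━━━┓                       
     ┃ FileBrowser            ┃    ┏━━━━━━━━━━━━━━━━━━
     ┠────────────────────────┨    ┃ SlidingPuzzle    
     ┃> [-] workspace/        ┃    ┠──────────────────
     ┃    [+] api/            ┃    ┃┌────┬────┬────┬──
     ┃    helpers.json        ┃┏━━━┃│ 14 │  1 │  4 │  
     ┃    [+] components/     ┃┃ Di┃├────┼────┼────┼──
     ┃    handler.yaml        ┃┠───┃│ 10 │  3 │ 12 │  
     ┃    database.html       ┃┃The┃├────┼────┼────┼──
     ┗━━━━━━━━━━━━━━━━━━━━━━━━┛┃The┃│  2 │ 11 │  9 │  
                               ┃Err┃├────┼────┼────┼──
                               ┃The┃│ 13 │  5 │    │ 1
                               ┃Err┃└────┴────┴────┴──
                               ┃The┃Moves: 6          
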